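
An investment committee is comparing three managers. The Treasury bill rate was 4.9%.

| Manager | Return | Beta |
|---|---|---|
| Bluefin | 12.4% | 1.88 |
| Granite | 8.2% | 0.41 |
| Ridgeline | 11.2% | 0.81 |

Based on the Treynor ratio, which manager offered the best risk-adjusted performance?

Bluefin: Treynor = (12.4% − 4.9%) / 1.88 = 3.989
Granite: Treynor = (8.2% − 4.9%) / 0.41 = 8.049
Ridgeline: Treynor = (11.2% − 4.9%) / 0.81 = 7.778
Highest: Granite (8.049).

Granite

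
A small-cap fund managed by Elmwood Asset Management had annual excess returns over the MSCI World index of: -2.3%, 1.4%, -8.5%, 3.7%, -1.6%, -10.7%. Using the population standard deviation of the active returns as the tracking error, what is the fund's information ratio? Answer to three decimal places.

-0.588

μ = (-2.3 + 1.4 − 8.5 + 3.7 − 1.6 − 10.7) / 6 = -18.00 / 6 = -3.0000%
Population std dev = √[156.2400 / 6] = 5.1029%
IR = μ / tracking error = -3.0000 / 5.1029 = -0.5879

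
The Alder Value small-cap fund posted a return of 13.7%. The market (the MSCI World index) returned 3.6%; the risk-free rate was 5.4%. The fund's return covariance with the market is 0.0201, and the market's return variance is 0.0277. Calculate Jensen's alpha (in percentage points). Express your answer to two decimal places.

β = Cov / Var = 0.0201 / 0.0277 = 0.7256
E[R] = Rf + β(Rm − Rf) = 5.4% + 0.7256 × (3.6% − 5.4%) = 4.0939%
α = Rp − E[R] = 13.7% − 4.0939% = 9.6061

9.61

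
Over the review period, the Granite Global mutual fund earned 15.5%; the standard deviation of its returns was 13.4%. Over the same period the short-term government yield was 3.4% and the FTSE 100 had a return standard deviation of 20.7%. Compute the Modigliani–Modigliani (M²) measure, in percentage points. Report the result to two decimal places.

22.09

Sharpe = (Rp − Rf) / σp = (15.5% − 3.4%) / 13.4% = 0.9030
M² = Rf + Sharpe × σm = 3.4% + 0.9030 × 20.7% = 22.0921%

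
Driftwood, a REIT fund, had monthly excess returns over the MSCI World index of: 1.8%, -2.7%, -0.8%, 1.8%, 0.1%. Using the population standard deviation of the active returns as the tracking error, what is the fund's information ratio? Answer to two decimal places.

r̄ = (1.8 − 2.7 − 0.8 + 1.8 + 0.1) / 5 = 0.20 / 5 = 0.0400%
Σ(r − r̄)² = (1.8 − 0.0400)² + (-2.7 − 0.0400)² + … = 14.4120
σ = √[14.4120 / 5] = 1.6978%
IR = r̄ / tracking error = 0.0400 / 1.6978 = 0.0236

0.02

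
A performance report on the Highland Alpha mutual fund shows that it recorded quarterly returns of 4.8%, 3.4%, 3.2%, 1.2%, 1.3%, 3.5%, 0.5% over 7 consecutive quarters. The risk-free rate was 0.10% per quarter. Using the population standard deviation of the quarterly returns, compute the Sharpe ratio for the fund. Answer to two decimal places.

1.70

r̄ = (4.8 + 3.4 + 3.2 + 1.2 + 1.3 + 3.5 + 0.5) / 7 = 17.90 / 7 = 2.5571%
Σ(r − r̄)² = (4.8 − 2.5571)² + (3.4 − 2.5571)² + … = 14.6971
σ = √[14.6971 / 7] = 1.4490%
Sharpe = (r̄ − rf) / σ = (2.5571 − 0.1) / 1.4490 = 2.4571 / 1.4490 = 1.6957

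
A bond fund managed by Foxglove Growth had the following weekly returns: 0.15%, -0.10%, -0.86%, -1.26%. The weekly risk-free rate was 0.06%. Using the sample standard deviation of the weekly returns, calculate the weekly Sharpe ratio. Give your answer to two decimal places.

r̄ = (0.15 − 0.1 − 0.86 − 1.26) / 4 = -0.5175%
Σ(r − r̄)² = 1.2885; sample σ = √(1.2885/3) = 0.6554%
Sharpe = (r̄ − rf) / σ = (-0.5175 − 0.06) / 0.6554 = -0.5775 / 0.6554 = -0.8811

-0.88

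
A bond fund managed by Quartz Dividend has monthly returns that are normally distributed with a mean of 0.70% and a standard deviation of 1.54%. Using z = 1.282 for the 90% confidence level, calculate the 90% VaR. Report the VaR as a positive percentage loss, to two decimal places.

1.27

VaR (as % loss) = −(μ − z·σ) = −(0.70% − 1.282 × 1.54%) = −(-1.27428%) = 1.27428%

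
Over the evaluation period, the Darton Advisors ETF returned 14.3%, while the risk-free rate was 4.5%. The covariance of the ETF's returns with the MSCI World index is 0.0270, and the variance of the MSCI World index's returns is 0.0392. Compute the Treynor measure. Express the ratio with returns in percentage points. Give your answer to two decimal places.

14.23

β = Cov / Var = 0.0270 / 0.0392 = 0.6888
Treynor = (Rp − Rf) / β = (14.3% − 4.5%) / 0.6888 = 9.80 / 0.6888 = 14.2276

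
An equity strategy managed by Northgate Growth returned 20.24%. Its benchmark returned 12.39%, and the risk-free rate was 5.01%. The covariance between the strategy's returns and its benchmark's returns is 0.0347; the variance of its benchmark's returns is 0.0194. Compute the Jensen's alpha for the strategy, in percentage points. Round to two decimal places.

β = Cov / Var = 0.0347 / 0.0194 = 1.7887
E[R] = Rf + β(Rm − Rf) = 5.01% + 1.7887 × (12.39% − 5.01%) = 18.2106%
α = Rp − E[R] = 20.24% − 18.2106% = 2.0294

2.03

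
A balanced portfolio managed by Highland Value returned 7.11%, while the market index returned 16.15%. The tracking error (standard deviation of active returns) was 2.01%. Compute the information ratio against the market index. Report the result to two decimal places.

IR = (Rp − Rb) / TE = (7.11% − 16.15%) / 2.01% = -9.04% / 2.01% = -4.4975

-4.50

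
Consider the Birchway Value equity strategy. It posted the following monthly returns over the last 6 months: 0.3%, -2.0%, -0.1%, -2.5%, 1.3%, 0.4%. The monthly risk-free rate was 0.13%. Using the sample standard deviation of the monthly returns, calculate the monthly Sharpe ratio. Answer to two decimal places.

Mean return r̄ = -2.60 / 6 = -0.4333%
Sample σ = √[Σ(r − r̄)² / 5] = √[11.0733 / 5] = √2.2147 = 1.4882%
Sharpe = (r̄ − rf) / σ = (-0.4333 − 0.13) / 1.4882 = -0.5633 / 1.4882 = -0.3785

-0.38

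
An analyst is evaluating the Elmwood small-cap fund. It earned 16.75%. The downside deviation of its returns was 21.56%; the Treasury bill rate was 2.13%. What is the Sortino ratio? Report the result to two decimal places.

Sortino = (Rp − Rf) / σd = (16.75% − 2.13%) / 21.56% = 14.62% / 21.56% = 0.6781

0.68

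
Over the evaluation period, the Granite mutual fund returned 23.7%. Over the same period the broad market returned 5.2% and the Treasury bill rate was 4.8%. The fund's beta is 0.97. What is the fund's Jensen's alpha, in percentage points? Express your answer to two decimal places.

18.51

CAPM expected return = Rf + β(Rm − Rf) = 4.8% + 0.97 × (5.2% − 4.8%) = 4.8 + 0.97 × 0.40 = 5.1880%
Jensen's α = Rp − E[R] = 23.7% − 5.1880% = 18.5120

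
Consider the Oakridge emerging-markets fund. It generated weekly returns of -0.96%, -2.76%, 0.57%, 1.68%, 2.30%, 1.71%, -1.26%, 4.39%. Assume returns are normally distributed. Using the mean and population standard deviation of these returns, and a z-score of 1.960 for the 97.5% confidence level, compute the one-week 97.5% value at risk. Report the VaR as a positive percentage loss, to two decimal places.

3.49

Mean return μ = 5.670 / 8 = 0.7088%
Population std dev = √[36.7417 / 8] = 2.1431%
VaR = −(μ − z·σ) = −(0.7088 − 1.960 × 2.1431) = −(-3.4917) = 3.4917%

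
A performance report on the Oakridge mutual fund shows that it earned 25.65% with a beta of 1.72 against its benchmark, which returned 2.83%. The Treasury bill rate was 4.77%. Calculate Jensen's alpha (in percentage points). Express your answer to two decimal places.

24.22

CAPM expected return = Rf + β(Rm − Rf) = 4.77% + 1.72 × (2.83% − 4.77%) = 4.77 + 1.72 × -1.94 = 1.4332%
Jensen's α = Rp − E[R] = 25.65% − 1.4332% = 24.2168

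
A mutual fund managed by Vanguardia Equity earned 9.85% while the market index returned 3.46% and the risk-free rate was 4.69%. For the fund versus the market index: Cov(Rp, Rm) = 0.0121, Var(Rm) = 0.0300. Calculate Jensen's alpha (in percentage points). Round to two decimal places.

β = Cov / Var = 0.0121 / 0.0300 = 0.4033
E[R] = Rf + β(Rm − Rf) = 4.69% + 0.4033 × (3.46% − 4.69%) = 4.1939%
α = Rp − E[R] = 9.85% − 4.1939% = 5.6561

5.66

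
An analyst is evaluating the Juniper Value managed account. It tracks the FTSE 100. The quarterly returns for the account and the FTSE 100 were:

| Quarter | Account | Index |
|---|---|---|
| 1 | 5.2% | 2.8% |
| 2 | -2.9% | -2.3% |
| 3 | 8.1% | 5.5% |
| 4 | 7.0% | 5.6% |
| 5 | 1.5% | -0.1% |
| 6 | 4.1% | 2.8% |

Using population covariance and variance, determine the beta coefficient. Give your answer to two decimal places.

r̄p = 3.8333%,  r̄m = 2.3833%
Cov = Σ(rp − r̄p)(rm − r̄m) / 6 = 10.2489
Var(rm) = Σ(rm − r̄m)² / 6 = 8.0847
β = Cov / Var = 10.2489 / 8.0847 = 1.2677

1.27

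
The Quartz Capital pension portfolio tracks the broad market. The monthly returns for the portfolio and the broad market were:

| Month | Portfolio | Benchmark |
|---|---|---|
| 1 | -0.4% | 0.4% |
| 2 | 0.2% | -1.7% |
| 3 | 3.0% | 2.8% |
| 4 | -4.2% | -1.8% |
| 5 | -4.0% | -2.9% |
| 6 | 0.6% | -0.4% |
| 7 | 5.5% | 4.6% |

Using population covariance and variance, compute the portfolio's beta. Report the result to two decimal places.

1.19

r̄p = 0.1000%,  r̄m = 0.1429%
Cov = Σ(rp − r̄p)(rm − r̄m) / 7 = 7.4314
Var(rm) = Σ(rm − r̄m)² / 7 = 6.2453
β = Cov / Var = 7.4314 / 6.2453 = 1.1899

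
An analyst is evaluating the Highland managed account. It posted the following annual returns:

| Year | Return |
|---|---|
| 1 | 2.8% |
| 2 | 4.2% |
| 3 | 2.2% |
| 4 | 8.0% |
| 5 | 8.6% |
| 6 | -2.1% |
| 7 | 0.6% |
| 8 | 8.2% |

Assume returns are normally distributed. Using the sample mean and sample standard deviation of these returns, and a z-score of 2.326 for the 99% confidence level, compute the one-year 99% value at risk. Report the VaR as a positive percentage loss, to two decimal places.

r̄ = (2.8 + 4.2 + 2.2 + 8 + 8.6 − 2.1 + 0.6 + 8.2) / 8 = 32.50 / 8 = 4.0625%
Σ(r − r̄)² = 108.2588; sample σ = √(108.2588/7) = 3.9326%
VaR = −(r̄ − z·σ) = −(4.0625 − 2.326 × 3.9326) = −(-5.0847) = 5.0847%

5.08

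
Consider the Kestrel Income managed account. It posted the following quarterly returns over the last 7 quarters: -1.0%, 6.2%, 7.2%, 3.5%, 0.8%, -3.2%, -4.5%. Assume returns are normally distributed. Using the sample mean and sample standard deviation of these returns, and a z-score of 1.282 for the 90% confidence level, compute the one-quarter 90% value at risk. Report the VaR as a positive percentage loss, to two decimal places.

4.52

μ = (-1 + 6.2 + 7.2 + 3.5 + 0.8 − 3.2 − 4.5) / 7 = 1.2857%
Σ(r − μ)² = 123.0886; sample σ = √(123.0886/6) = 4.5293%
VaR = −(μ − z·σ) = −(1.2857 − 1.282 × 4.5293) = −(-4.5209) = 4.5209%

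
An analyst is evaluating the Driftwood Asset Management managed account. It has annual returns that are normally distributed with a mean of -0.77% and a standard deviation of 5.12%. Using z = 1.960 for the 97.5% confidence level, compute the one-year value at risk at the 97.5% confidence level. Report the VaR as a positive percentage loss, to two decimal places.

VaR (as % loss) = −(μ − z·σ) = −(-0.77% − 1.960 × 5.12%) = −(-10.8052%) = 10.8052%

10.81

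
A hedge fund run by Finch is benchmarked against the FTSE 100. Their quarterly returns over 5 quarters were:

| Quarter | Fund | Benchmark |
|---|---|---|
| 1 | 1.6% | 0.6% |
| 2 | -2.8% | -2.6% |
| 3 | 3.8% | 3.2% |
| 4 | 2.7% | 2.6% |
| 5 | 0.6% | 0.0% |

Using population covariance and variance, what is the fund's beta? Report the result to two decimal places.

1.08

r̄p = 1.1800%,  r̄m = 0.7600%
Cov = Σ(rp − r̄p)(rm − r̄m) / 5 = 4.5872
Var(rm) = Σ(rm − r̄m)² / 5 = 4.2464
β = Cov / Var = 4.5872 / 4.2464 = 1.0803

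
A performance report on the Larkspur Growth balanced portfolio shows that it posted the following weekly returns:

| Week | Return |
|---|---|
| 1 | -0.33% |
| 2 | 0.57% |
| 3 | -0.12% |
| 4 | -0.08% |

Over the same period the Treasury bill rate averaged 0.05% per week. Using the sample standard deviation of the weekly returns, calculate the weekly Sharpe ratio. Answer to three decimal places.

r̄ = (-0.33 + 0.57 − 0.12 − 0.08) / 4 = 0.0100%
Σ(r − r̄)² = (-0.33 − 0.0100)² + (0.57 − 0.0100)² + … = 0.4542
sample σ = √(0.4542 / 3) = √0.1514 = 0.3891%
Sharpe = (r̄ − rf) / σ = (0.0100 − 0.05) / 0.3891 = -0.0400 / 0.3891 = -0.1028

-0.103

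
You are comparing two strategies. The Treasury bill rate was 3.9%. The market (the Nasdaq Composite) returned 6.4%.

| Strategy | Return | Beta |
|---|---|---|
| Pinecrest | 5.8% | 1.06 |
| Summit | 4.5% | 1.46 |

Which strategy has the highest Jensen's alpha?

Pinecrest: α = 5.8% − [3.9% + 1.06 × (6.4% − 3.9%)] = -0.750
Summit: α = 4.5% − [3.9% + 1.46 × (6.4% − 3.9%)] = -3.050
Highest: Pinecrest (-0.750).

Pinecrest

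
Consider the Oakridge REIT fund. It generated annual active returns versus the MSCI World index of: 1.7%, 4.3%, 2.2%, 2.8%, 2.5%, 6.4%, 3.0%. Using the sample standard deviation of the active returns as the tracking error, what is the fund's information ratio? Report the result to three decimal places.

2.045

Mean return r̄ = 22.90 / 7 = 3.2714%
Sample σ = √[Σ(r − r̄)² / 6] = √[15.3543 / 6] = √2.5591 = 1.5997%
IR = r̄ / tracking error = 3.2714 / 1.5997 = 2.0450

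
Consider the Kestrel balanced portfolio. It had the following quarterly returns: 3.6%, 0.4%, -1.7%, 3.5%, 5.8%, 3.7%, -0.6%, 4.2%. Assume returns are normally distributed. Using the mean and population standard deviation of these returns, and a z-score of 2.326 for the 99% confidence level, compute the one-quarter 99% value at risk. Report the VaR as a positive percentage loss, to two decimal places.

3.39

Mean return r̄ = 18.90 / 8 = 2.3625%
Σ(r − r̄)² = (3.6 − 2.3625)² + (0.4 − 2.3625)² + … = 48.9388
population σ = √(48.9388 / 8) = √6.1174 = 2.4733%
VaR = −(r̄ − z·σ) = −(2.3625 − 2.326 × 2.4733) = −(-3.3904) = 3.3904%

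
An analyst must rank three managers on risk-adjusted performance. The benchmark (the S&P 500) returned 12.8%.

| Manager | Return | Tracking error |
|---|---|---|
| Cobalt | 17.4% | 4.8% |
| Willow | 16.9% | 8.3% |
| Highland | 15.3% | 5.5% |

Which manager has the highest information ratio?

Cobalt

Cobalt: IR = (17.4% − 12.8%) / 4.8% = 0.958
Willow: IR = (16.9% − 12.8%) / 8.3% = 0.494
Highland: IR = (15.3% − 12.8%) / 5.5% = 0.455
Highest: Cobalt (0.958).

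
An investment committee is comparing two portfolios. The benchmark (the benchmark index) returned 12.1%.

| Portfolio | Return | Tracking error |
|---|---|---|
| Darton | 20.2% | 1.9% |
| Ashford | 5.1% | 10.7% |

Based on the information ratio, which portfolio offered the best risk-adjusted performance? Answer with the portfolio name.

Darton

Darton: IR = (20.2% − 12.1%) / 1.9% = 4.263
Ashford: IR = (5.1% − 12.1%) / 10.7% = -0.654
Highest: Darton (4.263).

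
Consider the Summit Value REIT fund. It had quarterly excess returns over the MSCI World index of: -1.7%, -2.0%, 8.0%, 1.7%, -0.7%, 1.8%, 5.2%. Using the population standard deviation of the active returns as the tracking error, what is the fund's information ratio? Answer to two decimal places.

0.51

Mean return r̄ = 12.30 / 7 = 1.7571%
Population std dev = √[82.9371 / 7] = 3.4421%
IR = r̄ / tracking error = 1.7571 / 3.4421 = 0.5105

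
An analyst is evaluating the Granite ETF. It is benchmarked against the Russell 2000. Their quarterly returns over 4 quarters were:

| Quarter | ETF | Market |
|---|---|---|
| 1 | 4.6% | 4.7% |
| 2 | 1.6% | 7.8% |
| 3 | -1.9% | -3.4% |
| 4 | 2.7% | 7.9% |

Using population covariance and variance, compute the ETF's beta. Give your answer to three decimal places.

r̄p = 1.7500%,  r̄m = 4.2500%
Cov = Σ(rp − r̄p)(rm − r̄m) / 4 = 8.0350
Var(rm) = Σ(rm − r̄m)² / 4 = 21.1625
β = Cov / Var = 8.0350 / 21.1625 = 0.3797

0.380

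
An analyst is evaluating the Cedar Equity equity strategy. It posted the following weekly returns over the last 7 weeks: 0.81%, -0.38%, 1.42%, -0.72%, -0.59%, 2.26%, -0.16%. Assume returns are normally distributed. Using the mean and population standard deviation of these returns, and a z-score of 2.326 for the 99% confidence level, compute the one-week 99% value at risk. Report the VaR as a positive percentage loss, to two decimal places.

r̄ = (0.81 − 0.38 + 1.42 − 0.72 − 0.59 + 2.26 − 0.16) / 7 = 2.640 / 7 = 0.3771%
Population σ = √[Σ(r − r̄)² / 7] = √[7.8209 / 7] = √1.1173 = 1.0570%
VaR = −(r̄ − z·σ) = −(0.3771 − 2.326 × 1.0570) = −(-2.0815) = 2.0815%

2.08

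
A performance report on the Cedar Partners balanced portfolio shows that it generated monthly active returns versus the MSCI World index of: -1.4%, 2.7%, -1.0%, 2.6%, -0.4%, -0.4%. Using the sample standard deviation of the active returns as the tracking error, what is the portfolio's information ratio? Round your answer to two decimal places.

0.19

Mean return r̄ = 2.10 / 6 = 0.3500%
Σ(r − r̄)² = 16.5950; sample σ = √(16.5950/5) = 1.8218%
IR = r̄ / tracking error = 0.3500 / 1.8218 = 0.1921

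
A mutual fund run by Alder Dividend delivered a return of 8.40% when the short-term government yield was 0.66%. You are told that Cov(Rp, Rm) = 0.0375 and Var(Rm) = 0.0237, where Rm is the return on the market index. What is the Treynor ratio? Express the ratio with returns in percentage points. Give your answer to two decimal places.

4.89

β = Cov / Var = 0.0375 / 0.0237 = 1.5823
Treynor = (Rp − Rf) / β = (8.40% − 0.66%) / 1.5823 = 7.74 / 1.5823 = 4.8916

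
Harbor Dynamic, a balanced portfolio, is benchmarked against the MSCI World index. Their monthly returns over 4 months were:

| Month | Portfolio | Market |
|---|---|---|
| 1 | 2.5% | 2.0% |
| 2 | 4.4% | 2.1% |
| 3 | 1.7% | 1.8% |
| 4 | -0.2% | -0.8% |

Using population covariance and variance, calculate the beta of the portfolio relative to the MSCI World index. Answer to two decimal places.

r̄p = 2.1000%,  r̄m = 1.2750%
Cov = Σ(rp − r̄p)(rm − r̄m) / 4 = 1.6875
Var(rm) = Σ(rm − r̄m)² / 4 = 1.4469
β = Cov / Var = 1.6875 / 1.4469 = 1.1663

1.17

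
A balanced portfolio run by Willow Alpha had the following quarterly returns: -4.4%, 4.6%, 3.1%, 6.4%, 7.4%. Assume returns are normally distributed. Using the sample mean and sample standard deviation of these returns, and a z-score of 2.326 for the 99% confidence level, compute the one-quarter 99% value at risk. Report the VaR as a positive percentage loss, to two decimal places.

r̄ = (-4.4 + 4.6 + 3.1 + 6.4 + 7.4) / 5 = 17.10 / 5 = 3.4200%
Σ(r − r̄)² = (-4.4 − 3.4200)² + (4.6 − 3.4200)² + … = 87.3680
σ = √[87.3680 / 4] = 4.6735%
VaR = −(r̄ − z·σ) = −(3.4200 − 2.326 × 4.6735) = −(-7.4506) = 7.4506%

7.45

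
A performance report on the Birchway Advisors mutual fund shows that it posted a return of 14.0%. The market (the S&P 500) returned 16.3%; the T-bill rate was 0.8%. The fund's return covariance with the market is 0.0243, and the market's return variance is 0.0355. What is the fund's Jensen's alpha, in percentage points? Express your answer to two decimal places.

β = Cov / Var = 0.0243 / 0.0355 = 0.6845
E[R] = Rf + β(Rm − Rf) = 0.8% + 0.6845 × (16.3% − 0.8%) = 11.4098%
α = Rp − E[R] = 14.0% − 11.4098% = 2.5902

2.59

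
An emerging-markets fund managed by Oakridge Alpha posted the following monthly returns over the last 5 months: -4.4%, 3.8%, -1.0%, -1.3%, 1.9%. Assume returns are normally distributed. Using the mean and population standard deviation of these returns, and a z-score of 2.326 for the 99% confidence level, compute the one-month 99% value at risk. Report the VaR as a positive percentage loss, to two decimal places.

μ = (-4.4 + 3.8 − 1 − 1.3 + 1.9) / 5 = -1.00 / 5 = -0.2000%
Σ(r − μ)² = (-4.4 − (-0.2000))² + (3.8 − (-0.2000))² + … = 39.9000
σ = √[39.9000 / 5] = 2.8249%
VaR = −(μ − z·σ) = −(-0.2000 − 2.326 × 2.8249) = −(-6.7707) = 6.7707%

6.77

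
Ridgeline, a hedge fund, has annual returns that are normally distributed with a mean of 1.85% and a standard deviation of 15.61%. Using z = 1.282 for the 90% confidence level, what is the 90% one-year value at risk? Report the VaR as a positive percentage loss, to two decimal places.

VaR (as % loss) = −(μ − z·σ) = −(1.85% − 1.282 × 15.61%) = −(-18.16202%) = 18.16202%

18.16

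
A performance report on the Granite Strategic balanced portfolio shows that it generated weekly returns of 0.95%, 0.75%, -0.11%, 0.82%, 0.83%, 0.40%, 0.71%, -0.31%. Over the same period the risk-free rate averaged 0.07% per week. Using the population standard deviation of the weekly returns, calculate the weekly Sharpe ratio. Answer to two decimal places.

Mean return μ = 4.040 / 8 = 0.5050%
Population σ = √[Σ(r − μ)² / 8] = √[1.5584 / 8] = √0.1948 = 0.4414%
Sharpe = (μ − rf) / σ = (0.5050 − 0.07) / 0.4414 = 0.4350 / 0.4414 = 0.9855

0.99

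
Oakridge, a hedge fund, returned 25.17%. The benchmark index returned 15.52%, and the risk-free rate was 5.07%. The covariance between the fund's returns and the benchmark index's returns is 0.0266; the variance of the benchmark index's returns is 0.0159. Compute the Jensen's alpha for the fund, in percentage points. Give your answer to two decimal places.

2.62

β = Cov / Var = 0.0266 / 0.0159 = 1.6730
E[R] = Rf + β(Rm − Rf) = 5.07% + 1.6730 × (15.52% − 5.07%) = 22.5529%
α = Rp − E[R] = 25.17% − 22.5529% = 2.6171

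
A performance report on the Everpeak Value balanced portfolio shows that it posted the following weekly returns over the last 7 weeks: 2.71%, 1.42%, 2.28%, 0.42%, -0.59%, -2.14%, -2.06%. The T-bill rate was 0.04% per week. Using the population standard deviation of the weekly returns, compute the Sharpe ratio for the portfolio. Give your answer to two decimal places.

Mean return μ = 2.040 / 7 = 0.2914%
Population std dev = √[23.3121 / 7] = 1.8249%
Sharpe = (μ − rf) / σ = (0.2914 − 0.04) / 1.8249 = 0.2514 / 1.8249 = 0.1378

0.14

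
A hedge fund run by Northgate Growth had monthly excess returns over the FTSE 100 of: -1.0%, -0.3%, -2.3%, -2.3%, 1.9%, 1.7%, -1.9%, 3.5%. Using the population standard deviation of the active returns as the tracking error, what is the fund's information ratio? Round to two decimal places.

-0.04

μ = (-1 − 0.3 − 2.3 − 2.3 + 1.9 + 1.7 − 1.9 + 3.5) / 8 = -0.0875%
Σ(r − μ)² = (-1 − (-0.0875))² + (-0.3 − (-0.0875))² + … = 33.9688
population σ = √(33.9688 / 8) = √4.2461 = 2.0606%
IR = μ / tracking error = -0.0875 / 2.0606 = -0.0425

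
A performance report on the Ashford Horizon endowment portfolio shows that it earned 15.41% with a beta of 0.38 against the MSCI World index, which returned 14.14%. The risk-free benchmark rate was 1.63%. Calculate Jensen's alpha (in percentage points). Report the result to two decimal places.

9.03

CAPM expected return = Rf + β(Rm − Rf) = 1.63% + 0.38 × (14.14% − 1.63%) = 1.63 + 0.38 × 12.51 = 6.3838%
Jensen's α = Rp − E[R] = 15.41% − 6.3838% = 9.0262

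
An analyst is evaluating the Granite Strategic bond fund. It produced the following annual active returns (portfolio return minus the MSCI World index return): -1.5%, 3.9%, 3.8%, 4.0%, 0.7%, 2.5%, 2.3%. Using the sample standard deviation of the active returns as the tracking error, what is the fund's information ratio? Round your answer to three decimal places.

1.105

r̄ = (-1.5 + 3.9 + 3.8 + 4 + 0.7 + 2.5 + 2.3) / 7 = 2.2429%
Sample σ = √[Σ(r − r̄)² / 6] = √[24.7171 / 6] = √4.1195 = 2.0297%
IR = r̄ / tracking error = 2.2429 / 2.0297 = 1.1050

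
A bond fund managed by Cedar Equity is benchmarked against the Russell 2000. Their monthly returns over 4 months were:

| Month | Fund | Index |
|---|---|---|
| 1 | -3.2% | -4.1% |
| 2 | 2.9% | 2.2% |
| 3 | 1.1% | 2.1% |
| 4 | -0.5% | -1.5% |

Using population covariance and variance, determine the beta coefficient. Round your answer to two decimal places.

r̄p = 0.0750%,  r̄m = -0.3250%
Cov = Σ(rp − r̄p)(rm − r̄m) / 4 = 5.6644
Var(rm) = Σ(rm − r̄m)² / 4 = 6.9719
β = Cov / Var = 5.6644 / 6.9719 = 0.8125

0.81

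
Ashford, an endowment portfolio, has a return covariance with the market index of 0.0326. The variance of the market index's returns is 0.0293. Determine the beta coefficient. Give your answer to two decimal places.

1.11

β = Cov(Rp, Rm) / Var(Rm) = 0.0326 / 0.0293 = 1.1126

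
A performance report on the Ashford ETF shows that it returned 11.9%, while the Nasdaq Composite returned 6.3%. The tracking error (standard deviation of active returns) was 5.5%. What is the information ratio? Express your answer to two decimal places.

1.02

IR = (Rp − Rb) / TE = (11.9% − 6.3%) / 5.5% = 5.60% / 5.5% = 1.0182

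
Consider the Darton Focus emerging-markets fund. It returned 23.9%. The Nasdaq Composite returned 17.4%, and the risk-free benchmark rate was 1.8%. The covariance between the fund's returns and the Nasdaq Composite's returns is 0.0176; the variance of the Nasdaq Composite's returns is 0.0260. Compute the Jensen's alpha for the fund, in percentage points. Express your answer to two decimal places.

11.54

β = Cov / Var = 0.0176 / 0.0260 = 0.6769
E[R] = Rf + β(Rm − Rf) = 1.8% + 0.6769 × (17.4% − 1.8%) = 12.3596%
α = Rp − E[R] = 23.9% − 12.3596% = 11.5404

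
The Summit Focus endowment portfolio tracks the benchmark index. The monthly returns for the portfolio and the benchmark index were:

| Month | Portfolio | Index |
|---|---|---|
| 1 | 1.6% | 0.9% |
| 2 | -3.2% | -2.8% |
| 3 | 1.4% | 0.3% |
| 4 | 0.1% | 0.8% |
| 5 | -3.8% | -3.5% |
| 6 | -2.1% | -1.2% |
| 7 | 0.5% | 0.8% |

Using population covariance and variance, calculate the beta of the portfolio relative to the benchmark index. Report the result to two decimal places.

r̄p = -0.7857%,  r̄m = -0.6714%
Cov = Σ(rp − r̄p)(rm − r̄m) / 7 = 3.3467
Var(rm) = Σ(rm − r̄m)² / 7 = 2.9363
β = Cov / Var = 3.3467 / 2.9363 = 1.1398

1.14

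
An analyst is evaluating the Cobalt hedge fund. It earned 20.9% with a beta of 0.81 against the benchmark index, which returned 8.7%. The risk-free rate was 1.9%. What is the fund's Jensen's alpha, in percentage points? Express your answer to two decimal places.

CAPM expected return = Rf + β(Rm − Rf) = 1.9% + 0.81 × (8.7% − 1.9%) = 1.9 + 0.81 × 6.80 = 7.4080%
Jensen's α = Rp − E[R] = 20.9% − 7.4080% = 13.4920

13.49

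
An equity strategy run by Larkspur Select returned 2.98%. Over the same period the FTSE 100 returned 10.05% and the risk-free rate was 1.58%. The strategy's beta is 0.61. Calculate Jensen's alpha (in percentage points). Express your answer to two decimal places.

-3.77

CAPM expected return = Rf + β(Rm − Rf) = 1.58% + 0.61 × (10.05% − 1.58%) = 1.58 + 0.61 × 8.47 = 6.7467%
Jensen's α = Rp − E[R] = 2.98% − 6.7467% = -3.7667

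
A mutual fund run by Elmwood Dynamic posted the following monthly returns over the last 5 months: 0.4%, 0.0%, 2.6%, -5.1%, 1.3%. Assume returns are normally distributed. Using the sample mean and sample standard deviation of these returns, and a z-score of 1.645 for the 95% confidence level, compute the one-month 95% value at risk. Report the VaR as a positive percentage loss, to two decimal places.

4.99

r̄ = (0.4 + 0 + 2.6 − 5.1 + 1.3) / 5 = -0.80 / 5 = -0.1600%
Sample std dev = √[34.4920 / 4] = 2.9365%
VaR = −(r̄ − z·σ) = −(-0.1600 − 1.645 × 2.9365) = −(-4.9905) = 4.9905%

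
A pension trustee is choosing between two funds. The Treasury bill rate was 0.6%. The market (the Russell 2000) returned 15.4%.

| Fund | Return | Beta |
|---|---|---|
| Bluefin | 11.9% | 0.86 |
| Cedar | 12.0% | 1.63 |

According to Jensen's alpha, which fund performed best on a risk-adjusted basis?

Bluefin: α = 11.9% − [0.6% + 0.86 × (15.4% − 0.6%)] = -1.428
Cedar: α = 12.0% − [0.6% + 1.63 × (15.4% − 0.6%)] = -12.724
Highest: Bluefin (-1.428).

Bluefin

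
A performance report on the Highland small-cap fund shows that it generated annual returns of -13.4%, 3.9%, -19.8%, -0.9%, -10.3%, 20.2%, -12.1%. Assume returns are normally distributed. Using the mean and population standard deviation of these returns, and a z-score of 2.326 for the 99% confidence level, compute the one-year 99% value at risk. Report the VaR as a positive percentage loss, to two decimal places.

33.76

r̄ = (-13.4 + 3.9 − 19.8 − 0.9 − 10.3 + 20.2 − 12.1) / 7 = -32.40 / 7 = -4.6286%
Σ(r − r̄)² = (-13.4 − (-4.6286))² + (3.9 − (-4.6286))² + … = 1098.1943
σ = √[1098.1943 / 7] = 12.5254%
VaR = −(r̄ − z·σ) = −(-4.6286 − 2.326 × 12.5254) = −(-33.7627) = 33.7627%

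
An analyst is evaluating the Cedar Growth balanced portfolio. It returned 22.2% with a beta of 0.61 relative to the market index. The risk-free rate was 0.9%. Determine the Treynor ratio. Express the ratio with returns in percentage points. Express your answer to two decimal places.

Treynor = (Rp − Rf) / β = (22.2% − 0.9%) / 0.61 = 21.30 / 0.61 = 34.9180

34.92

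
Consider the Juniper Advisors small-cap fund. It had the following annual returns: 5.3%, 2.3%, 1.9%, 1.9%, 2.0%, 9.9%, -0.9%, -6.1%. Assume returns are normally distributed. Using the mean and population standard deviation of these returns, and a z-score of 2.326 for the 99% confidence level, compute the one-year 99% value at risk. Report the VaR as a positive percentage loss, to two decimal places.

7.95

r̄ = (5.3 + 2.3 + 1.9 + 1.9 + 2 + 9.9 − 0.9 − 6.1) / 8 = 16.30 / 8 = 2.0375%
Σ(r − r̄)² = 147.4188; population σ = √(147.4188/8) = 4.2927%
VaR = −(r̄ − z·σ) = −(2.0375 − 2.326 × 4.2927) = −(-7.9473) = 7.9473%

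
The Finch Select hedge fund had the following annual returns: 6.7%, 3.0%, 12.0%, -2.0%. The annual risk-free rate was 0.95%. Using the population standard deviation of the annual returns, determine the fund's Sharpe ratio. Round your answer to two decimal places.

0.78

Mean return r̄ = 19.70 / 4 = 4.9250%
Population σ = √[Σ(r − r̄)² / 4] = √[104.8675 / 4] = √26.2169 = 5.1202%
Sharpe = (r̄ − rf) / σ = (4.9250 − 0.95) / 5.1202 = 3.9750 / 5.1202 = 0.7763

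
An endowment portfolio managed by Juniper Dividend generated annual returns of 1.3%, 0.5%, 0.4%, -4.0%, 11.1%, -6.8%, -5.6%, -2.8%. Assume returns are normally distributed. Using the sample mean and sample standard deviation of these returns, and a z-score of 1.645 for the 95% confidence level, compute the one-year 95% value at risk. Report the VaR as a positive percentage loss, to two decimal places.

r̄ = (1.3 + 0.5 + 0.4 − 4 + 11.1 − 6.8 − 5.6 − 2.8) / 8 = -0.7375%
Σ(r − r̄)² = (1.3 − (-0.7375))² + (0.5 − (-0.7375))² + … = 222.3988
sample σ = √(222.3988 / 7) = √31.7713 = 5.6366%
VaR = −(r̄ − z·σ) = −(-0.7375 − 1.645 × 5.6366) = −(-10.0097) = 10.0097%

10.01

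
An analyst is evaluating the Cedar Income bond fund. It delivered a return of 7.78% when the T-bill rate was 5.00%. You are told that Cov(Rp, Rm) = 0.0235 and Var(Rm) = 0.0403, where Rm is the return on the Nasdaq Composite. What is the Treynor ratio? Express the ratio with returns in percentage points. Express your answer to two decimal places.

β = Cov / Var = 0.0235 / 0.0403 = 0.5831
Treynor = (Rp − Rf) / β = (7.78% − 5.00%) / 0.5831 = 2.78 / 0.5831 = 4.7676

4.77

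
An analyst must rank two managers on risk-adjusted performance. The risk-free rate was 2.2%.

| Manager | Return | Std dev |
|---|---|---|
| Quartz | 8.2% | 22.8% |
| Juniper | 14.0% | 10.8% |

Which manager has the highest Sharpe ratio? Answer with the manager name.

Juniper

Quartz: Sharpe ratio = (8.2% − 2.2%) / 22.8% = 0.263
Juniper: Sharpe ratio = (14.0% − 2.2%) / 10.8% = 1.093
Highest: Juniper (1.093).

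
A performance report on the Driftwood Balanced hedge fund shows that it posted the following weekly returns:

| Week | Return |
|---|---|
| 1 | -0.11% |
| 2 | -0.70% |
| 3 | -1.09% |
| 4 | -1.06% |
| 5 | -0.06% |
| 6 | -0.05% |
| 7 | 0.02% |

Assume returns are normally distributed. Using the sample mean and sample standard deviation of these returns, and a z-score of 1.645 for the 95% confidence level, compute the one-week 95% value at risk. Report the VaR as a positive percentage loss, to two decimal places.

1.26

Mean return r̄ = -3.050 / 7 = -0.4357%
Σ(r − r̄)² = 1.4914; sample σ = √(1.4914/6) = 0.4986%
VaR = −(r̄ − z·σ) = −(-0.4357 − 1.645 × 0.4986) = −(-1.2559) = 1.2559%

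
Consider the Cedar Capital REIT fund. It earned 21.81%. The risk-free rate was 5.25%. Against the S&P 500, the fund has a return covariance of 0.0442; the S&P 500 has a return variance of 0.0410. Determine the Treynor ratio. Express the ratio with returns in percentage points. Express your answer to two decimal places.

β = Cov / Var = 0.0442 / 0.0410 = 1.0780
Treynor = (Rp − Rf) / β = (21.81% − 5.25%) / 1.0780 = 16.56 / 1.0780 = 15.3618

15.36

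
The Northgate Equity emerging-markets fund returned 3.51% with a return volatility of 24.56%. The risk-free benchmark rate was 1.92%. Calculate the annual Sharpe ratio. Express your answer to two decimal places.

0.06

Sharpe = (Rp − Rf) / σp = (3.51% − 1.92%) / 24.56% = 1.59% / 24.56% = 0.0647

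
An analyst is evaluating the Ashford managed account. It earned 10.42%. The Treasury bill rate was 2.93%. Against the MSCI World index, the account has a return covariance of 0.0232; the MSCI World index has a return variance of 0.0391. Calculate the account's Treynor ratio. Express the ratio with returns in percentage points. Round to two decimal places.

12.62

β = Cov / Var = 0.0232 / 0.0391 = 0.5934
Treynor = (Rp − Rf) / β = (10.42% − 2.93%) / 0.5934 = 7.49 / 0.5934 = 12.6222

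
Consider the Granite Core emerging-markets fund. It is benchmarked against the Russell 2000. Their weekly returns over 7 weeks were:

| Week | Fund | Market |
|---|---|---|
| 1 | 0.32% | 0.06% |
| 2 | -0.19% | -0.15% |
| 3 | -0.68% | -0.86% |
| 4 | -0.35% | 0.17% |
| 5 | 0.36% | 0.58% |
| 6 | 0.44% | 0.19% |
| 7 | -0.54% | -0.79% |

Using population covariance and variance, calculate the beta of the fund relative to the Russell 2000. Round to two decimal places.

0.72

r̄p = -0.0914%,  r̄m = -0.1143%
Cov = Σ(rp − r̄p)(rm − r̄m) / 7 = 0.1741
Var(rm) = Σ(rm − r̄m)² / 7 = 0.2428
β = Cov / Var = 0.1741 / 0.2428 = 0.7171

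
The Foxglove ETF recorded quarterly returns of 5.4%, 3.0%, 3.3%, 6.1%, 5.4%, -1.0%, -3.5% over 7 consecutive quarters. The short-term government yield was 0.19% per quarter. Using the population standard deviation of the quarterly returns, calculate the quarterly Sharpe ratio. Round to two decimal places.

0.74

μ = (5.4 + 3 + 3.3 + 6.1 + 5.4 − 1 − 3.5) / 7 = 2.6714%
Σ(r − μ)² = (5.4 − 2.6714)² + (3 − 2.6714)² + … = 78.7143
population σ = √(78.7143 / 7) = √11.2449 = 3.3533%
Sharpe = (μ − rf) / σ = (2.6714 − 0.19) / 3.3533 = 2.4814 / 3.3533 = 0.7400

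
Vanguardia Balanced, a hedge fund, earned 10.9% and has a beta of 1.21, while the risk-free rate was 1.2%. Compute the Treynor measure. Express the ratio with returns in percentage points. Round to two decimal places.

8.02

Treynor = (Rp − Rf) / β = (10.9% − 1.2%) / 1.21 = 9.70 / 1.21 = 8.0165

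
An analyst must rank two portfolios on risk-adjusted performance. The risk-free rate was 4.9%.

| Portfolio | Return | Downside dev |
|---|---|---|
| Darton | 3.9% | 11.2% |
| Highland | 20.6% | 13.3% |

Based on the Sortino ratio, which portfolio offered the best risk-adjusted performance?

Highland

Darton: Sortino ratio = (3.9% − 4.9%) / 11.2% = -0.089
Highland: Sortino ratio = (20.6% − 4.9%) / 13.3% = 1.180
Highest: Highland (1.180).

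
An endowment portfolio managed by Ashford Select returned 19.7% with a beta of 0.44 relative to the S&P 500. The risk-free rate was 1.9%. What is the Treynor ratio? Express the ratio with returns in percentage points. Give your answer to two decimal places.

40.45

Treynor = (Rp − Rf) / β = (19.7% − 1.9%) / 0.44 = 17.80 / 0.44 = 40.4545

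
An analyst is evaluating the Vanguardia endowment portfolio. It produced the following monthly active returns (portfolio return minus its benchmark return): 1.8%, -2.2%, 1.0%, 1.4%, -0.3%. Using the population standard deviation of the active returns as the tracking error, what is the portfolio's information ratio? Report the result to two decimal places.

0.23

μ = (1.8 − 2.2 + 1 + 1.4 − 0.3) / 5 = 1.70 / 5 = 0.3400%
Σ(r − μ)² = 10.5520; population σ = √(10.5520/5) = 1.4527%
IR = μ / tracking error = 0.3400 / 1.4527 = 0.2340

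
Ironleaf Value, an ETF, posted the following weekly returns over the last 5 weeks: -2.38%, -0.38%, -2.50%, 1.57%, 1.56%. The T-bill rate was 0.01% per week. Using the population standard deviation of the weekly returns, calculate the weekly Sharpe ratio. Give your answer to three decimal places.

r̄ = (-2.38 − 0.38 − 2.5 + 1.57 + 1.56) / 5 = -2.130 / 5 = -0.4260%
Σ(r − r̄)² = 16.0499; population σ = √(16.0499/5) = 1.7916%
Sharpe = (r̄ − rf) / σ = (-0.4260 − 0.01) / 1.7916 = -0.4360 / 1.7916 = -0.2434

-0.243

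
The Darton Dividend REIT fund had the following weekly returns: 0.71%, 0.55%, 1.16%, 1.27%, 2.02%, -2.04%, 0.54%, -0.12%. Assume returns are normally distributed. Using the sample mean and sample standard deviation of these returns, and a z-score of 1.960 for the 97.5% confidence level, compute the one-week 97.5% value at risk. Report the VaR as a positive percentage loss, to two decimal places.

r̄ = (0.71 + 0.55 + 1.16 + 1.27 + 2.02 − 2.04 + 0.54 − 0.12) / 8 = 0.5113%
Sample std dev = √[10.2221 / 7] = 1.2084%
VaR = −(r̄ − z·σ) = −(0.5113 − 1.960 × 1.2084) = −(-1.8572) = 1.8572%

1.86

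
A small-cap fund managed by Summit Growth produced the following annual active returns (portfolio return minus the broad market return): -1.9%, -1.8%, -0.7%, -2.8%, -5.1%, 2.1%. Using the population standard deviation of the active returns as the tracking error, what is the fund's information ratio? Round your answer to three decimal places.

-0.783

r̄ = (-1.9 − 1.8 − 0.7 − 2.8 − 5.1 + 2.1) / 6 = -10.20 / 6 = -1.7000%
Σ(r − r̄)² = (-1.9 − (-1.7000))² + (-1.8 − (-1.7000))² + (-0.7 − (-1.7000))² + … = 28.2600
σ = √[28.2600 / 6] = 2.1703%
IR = r̄ / tracking error = -1.7000 / 2.1703 = -0.7833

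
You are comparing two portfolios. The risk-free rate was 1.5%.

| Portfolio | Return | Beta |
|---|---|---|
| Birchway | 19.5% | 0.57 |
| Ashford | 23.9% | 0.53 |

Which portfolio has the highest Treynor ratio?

Birchway: Treynor = (19.5% − 1.5%) / 0.57 = 31.579
Ashford: Treynor = (23.9% − 1.5%) / 0.53 = 42.264
Highest: Ashford (42.264).

Ashford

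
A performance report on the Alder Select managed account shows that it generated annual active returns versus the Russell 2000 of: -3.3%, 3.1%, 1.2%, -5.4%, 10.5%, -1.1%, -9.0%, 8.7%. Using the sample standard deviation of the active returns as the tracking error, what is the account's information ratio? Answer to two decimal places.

0.09

μ = (-3.3 + 3.1 + 1.2 − 5.4 + 10.5 − 1.1 − 9 + 8.7) / 8 = 0.5875%
Sample std dev = √[316.4888 / 7] = 6.7240%
IR = μ / tracking error = 0.5875 / 6.7240 = 0.0874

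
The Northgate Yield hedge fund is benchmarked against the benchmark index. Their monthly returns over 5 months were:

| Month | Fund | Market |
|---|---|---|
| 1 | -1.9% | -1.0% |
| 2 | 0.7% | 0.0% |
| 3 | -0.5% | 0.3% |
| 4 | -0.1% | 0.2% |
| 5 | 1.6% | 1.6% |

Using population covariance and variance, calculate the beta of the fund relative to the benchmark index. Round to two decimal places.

r̄p = -0.0400%,  r̄m = 0.2200%
Cov = Σ(rp − r̄p)(rm − r̄m) / 5 = 0.8668
Var(rm) = Σ(rm − r̄m)² / 5 = 0.6896
β = Cov / Var = 0.8668 / 0.6896 = 1.2570

1.26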